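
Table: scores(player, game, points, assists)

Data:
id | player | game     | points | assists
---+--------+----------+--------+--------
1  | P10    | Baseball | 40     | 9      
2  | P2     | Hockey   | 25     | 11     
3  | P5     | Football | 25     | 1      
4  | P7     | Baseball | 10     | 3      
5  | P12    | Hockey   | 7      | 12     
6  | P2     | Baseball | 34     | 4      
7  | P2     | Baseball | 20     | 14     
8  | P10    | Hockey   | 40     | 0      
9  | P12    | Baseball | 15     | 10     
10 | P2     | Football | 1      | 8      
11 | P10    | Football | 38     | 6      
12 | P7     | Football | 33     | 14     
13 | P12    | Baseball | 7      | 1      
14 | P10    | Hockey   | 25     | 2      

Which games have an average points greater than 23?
SELECT game, AVG(points)
FROM scores
GROUP BY game
HAVING AVG(points) > 23

Result:
  Football: avg=24.25
  Hockey: avg=24.25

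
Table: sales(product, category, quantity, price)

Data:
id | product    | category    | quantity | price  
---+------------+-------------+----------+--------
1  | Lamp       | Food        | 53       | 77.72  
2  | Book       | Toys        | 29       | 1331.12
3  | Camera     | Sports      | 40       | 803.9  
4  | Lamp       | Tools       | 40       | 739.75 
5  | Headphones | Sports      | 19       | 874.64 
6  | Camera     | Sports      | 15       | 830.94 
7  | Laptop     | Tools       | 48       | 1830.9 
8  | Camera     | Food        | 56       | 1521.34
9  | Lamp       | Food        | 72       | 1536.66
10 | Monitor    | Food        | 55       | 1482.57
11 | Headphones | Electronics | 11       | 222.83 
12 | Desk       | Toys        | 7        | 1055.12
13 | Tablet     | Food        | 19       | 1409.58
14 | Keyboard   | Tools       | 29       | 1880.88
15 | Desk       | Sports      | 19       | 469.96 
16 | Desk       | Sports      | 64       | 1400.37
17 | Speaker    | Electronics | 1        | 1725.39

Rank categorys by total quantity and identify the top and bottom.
SELECT category, SUM(quantity)
FROM sales
GROUP BY category
ORDER BY SUM(quantity)

All groups:
  Electronics: 12
  Toys: 36
  Tools: 117
  Sports: 157
  Food: 255

Highest: Food (255)
Lowest: Electronics (12)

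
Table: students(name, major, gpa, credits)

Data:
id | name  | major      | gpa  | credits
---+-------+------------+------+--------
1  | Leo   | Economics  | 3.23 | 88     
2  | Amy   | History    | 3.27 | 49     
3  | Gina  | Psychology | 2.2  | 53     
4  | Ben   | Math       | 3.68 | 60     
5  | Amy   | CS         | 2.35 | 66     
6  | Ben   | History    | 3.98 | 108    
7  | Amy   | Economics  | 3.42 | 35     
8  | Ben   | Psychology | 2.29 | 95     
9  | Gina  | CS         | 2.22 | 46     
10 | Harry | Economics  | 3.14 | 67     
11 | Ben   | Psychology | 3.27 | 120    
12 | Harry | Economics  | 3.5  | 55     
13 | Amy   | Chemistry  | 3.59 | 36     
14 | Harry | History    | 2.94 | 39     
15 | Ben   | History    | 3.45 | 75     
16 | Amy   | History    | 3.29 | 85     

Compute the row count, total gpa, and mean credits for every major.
SELECT major,
       COUNT(*) as cnt,
       SUM(gpa) as total_gpa,
       AVG(credits) as avg_credits
FROM students
GROUP BY major

Result:
  CS: 2 records, 4.57 total gpa, 56.00 avg credits
  Chemistry: 1 records, 3.59 total gpa, 36.00 avg credits
  Economics: 4 records, 13.29 total gpa, 61.25 avg credits
  History: 5 records, 16.93 total gpa, 71.20 avg credits
  Math: 1 records, 3.68 total gpa, 60.00 avg credits
  Psychology: 3 records, 7.76 total gpa, 89.33 avg credits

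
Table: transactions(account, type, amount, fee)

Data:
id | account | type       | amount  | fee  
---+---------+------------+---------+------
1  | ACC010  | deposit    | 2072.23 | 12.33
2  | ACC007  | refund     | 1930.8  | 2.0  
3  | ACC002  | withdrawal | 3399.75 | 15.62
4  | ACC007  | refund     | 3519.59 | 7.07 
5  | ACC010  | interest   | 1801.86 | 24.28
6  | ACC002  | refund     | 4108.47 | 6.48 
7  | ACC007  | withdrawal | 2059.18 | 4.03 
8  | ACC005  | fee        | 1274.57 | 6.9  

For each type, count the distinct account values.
SELECT type, COUNT(DISTINCT account)
FROM transactions
GROUP BY type

Result:
  deposit: 1 distinct
  fee: 1 distinct
  interest: 1 distinct
  refund: 2 distinct
  withdrawal: 2 distinct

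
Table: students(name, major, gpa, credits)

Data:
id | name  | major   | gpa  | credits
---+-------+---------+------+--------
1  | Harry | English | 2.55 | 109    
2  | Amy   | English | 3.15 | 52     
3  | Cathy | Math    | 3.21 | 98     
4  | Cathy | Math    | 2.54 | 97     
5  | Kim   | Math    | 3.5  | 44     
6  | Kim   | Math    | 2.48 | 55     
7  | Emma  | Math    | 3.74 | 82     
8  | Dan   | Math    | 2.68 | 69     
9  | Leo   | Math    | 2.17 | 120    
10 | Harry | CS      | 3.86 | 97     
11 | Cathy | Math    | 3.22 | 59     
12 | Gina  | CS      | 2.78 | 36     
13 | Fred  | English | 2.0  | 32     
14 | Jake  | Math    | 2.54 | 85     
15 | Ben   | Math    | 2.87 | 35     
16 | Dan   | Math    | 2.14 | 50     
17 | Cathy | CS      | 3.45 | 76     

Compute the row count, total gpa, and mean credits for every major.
SELECT major,
       COUNT(*) as cnt,
       SUM(gpa) as total_gpa,
       AVG(credits) as avg_credits
FROM students
GROUP BY major

Result:
  CS: 3 records, 10.09 total gpa, 69.67 avg credits
  English: 3 records, 7.70 total gpa, 64.33 avg credits
  Math: 11 records, 31.09 total gpa, 72.18 avg credits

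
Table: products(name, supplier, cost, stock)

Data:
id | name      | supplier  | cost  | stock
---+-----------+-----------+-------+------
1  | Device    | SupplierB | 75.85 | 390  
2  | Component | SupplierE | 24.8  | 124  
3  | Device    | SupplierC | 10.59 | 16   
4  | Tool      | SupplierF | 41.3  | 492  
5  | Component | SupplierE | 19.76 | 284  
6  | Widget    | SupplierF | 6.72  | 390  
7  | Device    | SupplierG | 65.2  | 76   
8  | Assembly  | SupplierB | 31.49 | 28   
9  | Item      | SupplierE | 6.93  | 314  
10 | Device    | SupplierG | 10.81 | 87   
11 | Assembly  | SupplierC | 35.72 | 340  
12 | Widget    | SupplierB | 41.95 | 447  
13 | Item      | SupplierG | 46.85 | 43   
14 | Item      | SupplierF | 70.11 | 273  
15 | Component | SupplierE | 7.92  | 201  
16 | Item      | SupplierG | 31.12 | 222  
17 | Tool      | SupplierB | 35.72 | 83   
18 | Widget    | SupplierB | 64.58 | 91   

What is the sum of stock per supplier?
SELECT supplier, SUM(stock) as result
FROM products
GROUP BY supplier

Result:
  SupplierB: 1039
  SupplierC: 356
  SupplierE: 923
  SupplierF: 1155
  SupplierG: 428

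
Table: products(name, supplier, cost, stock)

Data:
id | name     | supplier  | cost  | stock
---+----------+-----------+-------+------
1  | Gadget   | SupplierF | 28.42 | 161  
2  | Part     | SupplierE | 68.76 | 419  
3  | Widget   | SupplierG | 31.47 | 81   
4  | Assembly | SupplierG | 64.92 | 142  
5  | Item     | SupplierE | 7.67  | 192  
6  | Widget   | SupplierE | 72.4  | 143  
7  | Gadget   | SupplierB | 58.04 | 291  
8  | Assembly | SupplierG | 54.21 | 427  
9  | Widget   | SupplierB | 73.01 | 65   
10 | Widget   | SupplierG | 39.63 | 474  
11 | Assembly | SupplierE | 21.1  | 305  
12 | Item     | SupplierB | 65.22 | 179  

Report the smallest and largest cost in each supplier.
SELECT supplier, MIN(cost), MAX(cost)
FROM products
GROUP BY supplier

Result:
  SupplierB: min=58.04, max=73.01
  SupplierE: min=7.67, max=72.40
  SupplierF: min=28.42, max=28.42
  SupplierG: min=31.47, max=64.92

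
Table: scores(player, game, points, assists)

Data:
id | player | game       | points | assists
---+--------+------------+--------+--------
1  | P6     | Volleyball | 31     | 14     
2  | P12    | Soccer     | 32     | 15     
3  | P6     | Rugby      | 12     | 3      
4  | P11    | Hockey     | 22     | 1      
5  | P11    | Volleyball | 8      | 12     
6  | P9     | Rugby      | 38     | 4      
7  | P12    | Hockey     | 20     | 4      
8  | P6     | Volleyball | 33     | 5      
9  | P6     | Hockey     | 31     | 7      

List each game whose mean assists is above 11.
SELECT game, AVG(assists)
FROM scores
GROUP BY game
HAVING AVG(assists) > 11

Result:
  Soccer: avg=15.00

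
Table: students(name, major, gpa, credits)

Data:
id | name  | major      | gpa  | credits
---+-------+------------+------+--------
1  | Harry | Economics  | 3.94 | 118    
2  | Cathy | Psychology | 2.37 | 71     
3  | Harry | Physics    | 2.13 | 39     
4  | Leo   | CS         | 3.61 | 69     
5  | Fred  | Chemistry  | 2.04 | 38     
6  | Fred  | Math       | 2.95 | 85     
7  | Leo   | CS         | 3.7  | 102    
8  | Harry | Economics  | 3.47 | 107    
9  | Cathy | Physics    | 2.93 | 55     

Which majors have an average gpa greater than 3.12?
SELECT major, AVG(gpa)
FROM students
GROUP BY major
HAVING AVG(gpa) > 3.12

Result:
  CS: avg=3.66
  Economics: avg=3.71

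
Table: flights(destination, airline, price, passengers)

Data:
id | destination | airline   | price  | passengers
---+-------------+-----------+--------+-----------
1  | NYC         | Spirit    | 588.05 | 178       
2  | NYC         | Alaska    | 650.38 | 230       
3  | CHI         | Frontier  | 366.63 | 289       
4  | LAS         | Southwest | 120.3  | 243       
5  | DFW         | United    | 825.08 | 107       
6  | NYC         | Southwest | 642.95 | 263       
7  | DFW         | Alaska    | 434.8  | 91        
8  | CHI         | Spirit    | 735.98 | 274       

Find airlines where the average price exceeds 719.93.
SELECT airline, AVG(price)
FROM flights
GROUP BY airline
HAVING AVG(price) > 719.93

Result:
  United: avg=825.08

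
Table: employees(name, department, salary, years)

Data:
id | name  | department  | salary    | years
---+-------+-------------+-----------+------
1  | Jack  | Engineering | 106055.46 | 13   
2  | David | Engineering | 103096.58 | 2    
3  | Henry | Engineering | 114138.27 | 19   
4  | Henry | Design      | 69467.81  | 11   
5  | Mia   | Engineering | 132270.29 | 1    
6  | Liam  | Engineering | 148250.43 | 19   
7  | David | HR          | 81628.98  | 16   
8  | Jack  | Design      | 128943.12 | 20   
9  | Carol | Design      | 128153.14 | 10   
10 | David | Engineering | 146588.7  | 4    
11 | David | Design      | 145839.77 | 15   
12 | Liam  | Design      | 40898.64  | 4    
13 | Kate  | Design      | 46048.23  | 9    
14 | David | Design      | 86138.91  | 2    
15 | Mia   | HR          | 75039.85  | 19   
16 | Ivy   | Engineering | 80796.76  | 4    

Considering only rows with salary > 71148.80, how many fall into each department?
SELECT department, COUNT(*)
FROM employees
WHERE salary > 71148.80
GROUP BY department

Note: WHERE filters rows before grouping.

Result:
  Design: 4
  Engineering: 7
  HR: 2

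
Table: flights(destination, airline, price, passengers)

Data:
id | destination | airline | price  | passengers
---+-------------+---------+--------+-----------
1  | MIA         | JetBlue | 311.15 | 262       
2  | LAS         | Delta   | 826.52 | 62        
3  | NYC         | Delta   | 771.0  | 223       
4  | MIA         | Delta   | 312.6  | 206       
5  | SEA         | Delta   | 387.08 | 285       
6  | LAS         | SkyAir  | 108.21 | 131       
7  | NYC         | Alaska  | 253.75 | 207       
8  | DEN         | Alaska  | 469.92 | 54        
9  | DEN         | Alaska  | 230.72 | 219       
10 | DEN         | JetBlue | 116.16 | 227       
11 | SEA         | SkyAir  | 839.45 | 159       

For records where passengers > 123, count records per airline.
SELECT airline, COUNT(*)
FROM flights
WHERE passengers > 123
GROUP BY airline

Note: WHERE filters rows before grouping.

Result:
  Alaska: 2
  Delta: 3
  JetBlue: 2
  SkyAir: 2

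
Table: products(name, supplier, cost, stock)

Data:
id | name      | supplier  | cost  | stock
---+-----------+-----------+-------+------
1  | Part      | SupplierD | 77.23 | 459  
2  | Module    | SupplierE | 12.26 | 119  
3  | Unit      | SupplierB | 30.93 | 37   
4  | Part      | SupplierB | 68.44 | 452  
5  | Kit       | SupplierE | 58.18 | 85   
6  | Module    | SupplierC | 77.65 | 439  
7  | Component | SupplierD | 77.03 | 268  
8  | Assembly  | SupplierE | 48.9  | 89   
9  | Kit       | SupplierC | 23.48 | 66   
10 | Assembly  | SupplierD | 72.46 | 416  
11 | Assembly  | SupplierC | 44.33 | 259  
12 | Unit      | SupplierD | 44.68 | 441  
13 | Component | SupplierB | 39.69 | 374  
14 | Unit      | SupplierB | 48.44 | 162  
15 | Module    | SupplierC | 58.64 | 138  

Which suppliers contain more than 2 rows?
SELECT supplier, COUNT(*) as cnt
FROM products
GROUP BY supplier
HAVING COUNT(*) > 2

Result:
  SupplierB: 4
  SupplierC: 4
  SupplierD: 4
  SupplierE: 3

Note: HAVING filters groups after aggregation, WHERE filters rows before.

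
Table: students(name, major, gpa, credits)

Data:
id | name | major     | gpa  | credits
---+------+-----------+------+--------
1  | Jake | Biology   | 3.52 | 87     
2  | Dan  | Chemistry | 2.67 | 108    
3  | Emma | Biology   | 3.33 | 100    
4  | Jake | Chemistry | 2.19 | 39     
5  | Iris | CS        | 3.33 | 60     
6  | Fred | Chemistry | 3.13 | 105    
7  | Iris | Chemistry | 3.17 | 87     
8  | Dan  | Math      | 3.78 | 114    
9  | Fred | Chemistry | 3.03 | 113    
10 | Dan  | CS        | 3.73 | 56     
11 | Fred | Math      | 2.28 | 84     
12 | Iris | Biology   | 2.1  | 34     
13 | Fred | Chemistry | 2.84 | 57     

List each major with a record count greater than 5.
SELECT major, COUNT(*) as cnt
FROM students
GROUP BY major
HAVING COUNT(*) > 5

Result:
  Chemistry: 6

Note: HAVING filters groups after aggregation, WHERE filters rows before.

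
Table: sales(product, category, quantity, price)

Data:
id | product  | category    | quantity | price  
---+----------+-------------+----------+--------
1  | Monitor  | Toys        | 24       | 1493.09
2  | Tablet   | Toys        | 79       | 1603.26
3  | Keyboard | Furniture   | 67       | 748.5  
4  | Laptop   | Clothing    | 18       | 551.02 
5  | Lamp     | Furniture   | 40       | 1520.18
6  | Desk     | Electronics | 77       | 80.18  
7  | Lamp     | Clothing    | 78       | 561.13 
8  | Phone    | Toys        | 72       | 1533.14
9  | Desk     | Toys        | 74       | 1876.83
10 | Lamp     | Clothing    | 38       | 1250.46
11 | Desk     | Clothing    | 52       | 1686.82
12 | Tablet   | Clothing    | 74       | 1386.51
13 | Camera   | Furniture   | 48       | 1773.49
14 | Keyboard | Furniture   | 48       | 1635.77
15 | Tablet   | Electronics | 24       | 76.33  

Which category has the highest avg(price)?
SELECT category, AVG(price) as val
FROM sales
GROUP BY category
ORDER BY val DESC
LIMIT 1

Result: Toys with avg(price) = 1626.58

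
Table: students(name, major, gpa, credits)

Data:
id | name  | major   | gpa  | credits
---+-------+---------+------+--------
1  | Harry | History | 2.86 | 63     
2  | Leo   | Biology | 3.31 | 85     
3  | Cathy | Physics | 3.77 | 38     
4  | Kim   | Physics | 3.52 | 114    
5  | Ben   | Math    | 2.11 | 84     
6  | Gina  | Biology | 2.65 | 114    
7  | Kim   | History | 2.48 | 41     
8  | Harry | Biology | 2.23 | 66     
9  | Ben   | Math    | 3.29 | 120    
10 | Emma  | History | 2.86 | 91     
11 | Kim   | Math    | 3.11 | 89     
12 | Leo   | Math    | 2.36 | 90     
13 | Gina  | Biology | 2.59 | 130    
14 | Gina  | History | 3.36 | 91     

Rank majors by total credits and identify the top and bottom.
SELECT major, SUM(credits)
FROM students
GROUP BY major
ORDER BY SUM(credits)

All groups:
  Physics: 152
  History: 286
  Math: 383
  Biology: 395

Highest: Biology (395)
Lowest: Physics (152)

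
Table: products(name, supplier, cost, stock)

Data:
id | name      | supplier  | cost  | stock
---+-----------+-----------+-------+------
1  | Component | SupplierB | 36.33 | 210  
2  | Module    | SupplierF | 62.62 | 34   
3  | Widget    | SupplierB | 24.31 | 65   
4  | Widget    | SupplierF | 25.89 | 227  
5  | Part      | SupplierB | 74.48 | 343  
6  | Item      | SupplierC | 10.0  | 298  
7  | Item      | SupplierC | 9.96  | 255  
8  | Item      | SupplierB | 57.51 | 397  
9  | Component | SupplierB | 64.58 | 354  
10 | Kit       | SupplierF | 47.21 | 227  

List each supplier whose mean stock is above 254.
SELECT supplier, AVG(stock)
FROM products
GROUP BY supplier
HAVING AVG(stock) > 254

Result:
  SupplierB: avg=273.80
  SupplierC: avg=276.50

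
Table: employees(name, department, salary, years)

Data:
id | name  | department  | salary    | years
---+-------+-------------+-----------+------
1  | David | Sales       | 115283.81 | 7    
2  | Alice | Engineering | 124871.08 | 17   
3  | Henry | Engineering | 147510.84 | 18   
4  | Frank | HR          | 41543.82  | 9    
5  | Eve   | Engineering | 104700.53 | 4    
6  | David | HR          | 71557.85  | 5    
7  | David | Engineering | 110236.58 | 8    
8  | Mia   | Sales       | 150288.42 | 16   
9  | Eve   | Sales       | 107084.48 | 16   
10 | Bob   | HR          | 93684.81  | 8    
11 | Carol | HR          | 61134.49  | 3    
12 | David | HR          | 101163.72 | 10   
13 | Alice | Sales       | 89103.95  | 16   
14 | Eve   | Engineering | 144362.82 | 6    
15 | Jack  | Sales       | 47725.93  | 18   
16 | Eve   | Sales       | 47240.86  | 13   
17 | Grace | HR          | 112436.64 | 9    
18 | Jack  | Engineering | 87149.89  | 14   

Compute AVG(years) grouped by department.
SELECT department, AVG(years) as result
FROM employees
GROUP BY department

Result:
  Engineering: 11.17
  HR: 7.33
  Sales: 14.33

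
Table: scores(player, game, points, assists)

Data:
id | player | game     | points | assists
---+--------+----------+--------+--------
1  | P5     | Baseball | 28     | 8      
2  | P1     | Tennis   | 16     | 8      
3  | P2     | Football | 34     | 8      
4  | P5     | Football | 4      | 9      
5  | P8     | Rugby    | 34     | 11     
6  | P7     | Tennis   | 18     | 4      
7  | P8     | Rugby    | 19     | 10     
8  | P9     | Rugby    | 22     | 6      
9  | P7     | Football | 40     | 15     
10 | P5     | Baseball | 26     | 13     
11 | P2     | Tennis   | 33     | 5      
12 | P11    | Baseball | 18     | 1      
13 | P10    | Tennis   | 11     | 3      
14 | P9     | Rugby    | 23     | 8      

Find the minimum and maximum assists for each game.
SELECT game, MIN(assists), MAX(assists)
FROM scores
GROUP BY game

Result:
  Baseball: min=1, max=13
  Football: min=8, max=15
  Rugby: min=6, max=11
  Tennis: min=3, max=8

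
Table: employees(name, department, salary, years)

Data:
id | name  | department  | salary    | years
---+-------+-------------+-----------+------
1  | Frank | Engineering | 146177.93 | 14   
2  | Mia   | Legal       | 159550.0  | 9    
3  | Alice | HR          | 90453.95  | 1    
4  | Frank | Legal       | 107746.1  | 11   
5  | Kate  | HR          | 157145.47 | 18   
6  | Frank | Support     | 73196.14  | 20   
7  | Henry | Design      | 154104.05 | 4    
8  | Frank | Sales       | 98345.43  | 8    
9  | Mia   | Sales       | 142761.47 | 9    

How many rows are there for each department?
SELECT department, COUNT(*) as count
FROM employees
GROUP BY department

Result:
  Design: 1
  Engineering: 1
  HR: 2
  Legal: 2
  Sales: 2
  Support: 1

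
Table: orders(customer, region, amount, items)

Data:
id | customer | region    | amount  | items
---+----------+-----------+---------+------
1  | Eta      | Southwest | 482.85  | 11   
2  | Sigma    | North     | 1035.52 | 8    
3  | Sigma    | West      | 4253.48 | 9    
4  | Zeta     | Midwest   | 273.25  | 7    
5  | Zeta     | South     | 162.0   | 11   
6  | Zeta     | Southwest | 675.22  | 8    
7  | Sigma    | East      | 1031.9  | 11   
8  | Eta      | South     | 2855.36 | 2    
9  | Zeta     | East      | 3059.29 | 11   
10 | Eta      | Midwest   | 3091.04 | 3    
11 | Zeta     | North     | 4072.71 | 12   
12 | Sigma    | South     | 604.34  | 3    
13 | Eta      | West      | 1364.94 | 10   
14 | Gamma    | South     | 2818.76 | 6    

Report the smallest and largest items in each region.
SELECT region, MIN(items), MAX(items)
FROM orders
GROUP BY region

Result:
  East: min=11, max=11
  Midwest: min=3, max=7
  North: min=8, max=12
  South: min=2, max=11
  Southwest: min=8, max=11
  West: min=9, max=10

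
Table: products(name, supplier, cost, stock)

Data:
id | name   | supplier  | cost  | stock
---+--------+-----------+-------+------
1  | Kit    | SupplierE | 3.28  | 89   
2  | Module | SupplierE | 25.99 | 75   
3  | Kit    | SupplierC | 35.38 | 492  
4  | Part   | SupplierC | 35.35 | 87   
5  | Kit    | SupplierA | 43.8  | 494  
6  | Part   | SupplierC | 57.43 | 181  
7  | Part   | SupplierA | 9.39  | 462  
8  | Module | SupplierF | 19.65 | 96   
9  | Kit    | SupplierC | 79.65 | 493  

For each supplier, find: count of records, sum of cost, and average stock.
SELECT supplier,
       COUNT(*) as cnt,
       SUM(cost) as total_cost,
       AVG(stock) as avg_stock
FROM products
GROUP BY supplier

Result:
  SupplierA: 2 records, 53.19 total cost, 478.00 avg stock
  SupplierC: 4 records, 207.81 total cost, 313.25 avg stock
  SupplierE: 2 records, 29.27 total cost, 82.00 avg stock
  SupplierF: 1 records, 19.65 total cost, 96.00 avg stock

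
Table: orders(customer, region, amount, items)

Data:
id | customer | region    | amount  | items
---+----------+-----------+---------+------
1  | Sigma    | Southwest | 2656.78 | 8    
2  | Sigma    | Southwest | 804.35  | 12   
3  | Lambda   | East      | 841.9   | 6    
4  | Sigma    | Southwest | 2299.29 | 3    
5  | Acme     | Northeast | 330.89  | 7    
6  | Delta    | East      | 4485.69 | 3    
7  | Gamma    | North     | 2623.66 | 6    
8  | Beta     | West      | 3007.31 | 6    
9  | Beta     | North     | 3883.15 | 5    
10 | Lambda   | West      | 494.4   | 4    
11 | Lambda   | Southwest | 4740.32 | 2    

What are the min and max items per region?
SELECT region, MIN(items), MAX(items)
FROM orders
GROUP BY region

Result:
  East: min=3, max=6
  North: min=5, max=6
  Northeast: min=7, max=7
  Southwest: min=2, max=12
  West: min=4, max=6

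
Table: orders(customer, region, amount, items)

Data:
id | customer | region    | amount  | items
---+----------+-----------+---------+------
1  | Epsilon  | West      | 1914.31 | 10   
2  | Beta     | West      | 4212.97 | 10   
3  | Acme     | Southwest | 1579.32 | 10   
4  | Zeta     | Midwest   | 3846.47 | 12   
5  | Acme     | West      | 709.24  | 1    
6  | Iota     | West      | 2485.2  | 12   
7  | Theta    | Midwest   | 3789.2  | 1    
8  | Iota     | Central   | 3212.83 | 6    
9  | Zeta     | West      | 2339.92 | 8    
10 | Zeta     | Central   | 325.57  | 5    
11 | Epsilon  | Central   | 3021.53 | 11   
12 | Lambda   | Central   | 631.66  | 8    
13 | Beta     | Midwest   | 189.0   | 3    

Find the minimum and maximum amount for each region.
SELECT region, MIN(amount), MAX(amount)
FROM orders
GROUP BY region

Result:
  Central: min=325.57, max=3212.83
  Midwest: min=189.00, max=3846.47
  Southwest: min=1579.32, max=1579.32
  West: min=709.24, max=4212.97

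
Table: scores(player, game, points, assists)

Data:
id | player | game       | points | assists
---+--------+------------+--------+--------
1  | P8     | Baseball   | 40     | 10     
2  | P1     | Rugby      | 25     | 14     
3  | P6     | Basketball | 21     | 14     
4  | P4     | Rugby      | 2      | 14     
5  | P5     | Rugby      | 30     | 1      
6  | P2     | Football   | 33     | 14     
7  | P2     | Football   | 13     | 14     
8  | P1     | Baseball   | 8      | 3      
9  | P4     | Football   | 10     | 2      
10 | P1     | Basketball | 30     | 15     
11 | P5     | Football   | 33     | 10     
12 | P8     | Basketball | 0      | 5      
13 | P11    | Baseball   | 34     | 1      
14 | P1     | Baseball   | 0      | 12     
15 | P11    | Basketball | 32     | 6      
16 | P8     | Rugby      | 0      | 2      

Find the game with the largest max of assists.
SELECT game, MAX(assists) as val
FROM scores
GROUP BY game
ORDER BY val DESC
LIMIT 1

Result: Basketball with max(assists) = 15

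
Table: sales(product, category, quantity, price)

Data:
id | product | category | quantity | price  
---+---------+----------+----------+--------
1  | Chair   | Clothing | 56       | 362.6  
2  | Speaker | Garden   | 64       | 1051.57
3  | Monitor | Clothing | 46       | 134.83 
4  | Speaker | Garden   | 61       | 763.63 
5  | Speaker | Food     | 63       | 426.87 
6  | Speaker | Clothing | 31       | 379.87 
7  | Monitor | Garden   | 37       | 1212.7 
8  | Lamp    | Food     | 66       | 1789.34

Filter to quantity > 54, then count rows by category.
SELECT category, COUNT(*)
FROM sales
WHERE quantity > 54
GROUP BY category

Note: WHERE filters rows before grouping.

Result:
  Clothing: 1
  Food: 2
  Garden: 2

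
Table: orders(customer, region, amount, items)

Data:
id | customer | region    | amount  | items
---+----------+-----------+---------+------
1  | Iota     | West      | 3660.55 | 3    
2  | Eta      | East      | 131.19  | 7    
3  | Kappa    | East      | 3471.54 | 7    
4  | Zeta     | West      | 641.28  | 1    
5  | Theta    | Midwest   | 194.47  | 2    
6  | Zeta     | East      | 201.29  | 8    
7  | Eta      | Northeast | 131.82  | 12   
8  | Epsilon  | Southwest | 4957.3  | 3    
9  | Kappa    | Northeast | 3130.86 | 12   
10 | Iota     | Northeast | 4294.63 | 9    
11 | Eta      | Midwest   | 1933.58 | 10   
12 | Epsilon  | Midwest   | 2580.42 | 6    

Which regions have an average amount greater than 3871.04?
SELECT region, AVG(amount)
FROM orders
GROUP BY region
HAVING AVG(amount) > 3871.04

Result:
  Southwest: avg=4957.30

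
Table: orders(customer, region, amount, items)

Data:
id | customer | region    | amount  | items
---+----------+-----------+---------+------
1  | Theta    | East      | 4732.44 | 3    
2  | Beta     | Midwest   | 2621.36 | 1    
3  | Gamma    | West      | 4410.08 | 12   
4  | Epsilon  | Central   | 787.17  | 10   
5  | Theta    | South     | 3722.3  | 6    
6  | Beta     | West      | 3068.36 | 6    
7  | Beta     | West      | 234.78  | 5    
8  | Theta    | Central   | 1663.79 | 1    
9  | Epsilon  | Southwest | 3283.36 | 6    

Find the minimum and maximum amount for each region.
SELECT region, MIN(amount), MAX(amount)
FROM orders
GROUP BY region

Result:
  Central: min=787.17, max=1663.79
  East: min=4732.44, max=4732.44
  Midwest: min=2621.36, max=2621.36
  South: min=3722.30, max=3722.30
  Southwest: min=3283.36, max=3283.36
  West: min=234.78, max=4410.08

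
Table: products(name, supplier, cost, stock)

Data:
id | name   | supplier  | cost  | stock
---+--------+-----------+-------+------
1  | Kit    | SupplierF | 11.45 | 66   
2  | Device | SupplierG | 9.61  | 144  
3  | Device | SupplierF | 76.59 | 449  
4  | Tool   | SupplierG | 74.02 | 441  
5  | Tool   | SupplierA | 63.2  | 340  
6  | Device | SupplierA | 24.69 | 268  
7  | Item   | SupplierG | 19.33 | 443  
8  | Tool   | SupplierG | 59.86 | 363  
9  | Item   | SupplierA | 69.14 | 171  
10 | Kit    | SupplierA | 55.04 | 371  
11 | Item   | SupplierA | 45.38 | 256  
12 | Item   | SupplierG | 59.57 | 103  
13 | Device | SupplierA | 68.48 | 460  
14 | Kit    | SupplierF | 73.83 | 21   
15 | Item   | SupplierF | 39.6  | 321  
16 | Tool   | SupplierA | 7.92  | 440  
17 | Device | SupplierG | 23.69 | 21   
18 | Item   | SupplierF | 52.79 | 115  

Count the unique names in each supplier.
SELECT supplier, COUNT(DISTINCT name)
FROM products
GROUP BY supplier

Result:
  SupplierA: 4 distinct
  SupplierF: 3 distinct
  SupplierG: 3 distinct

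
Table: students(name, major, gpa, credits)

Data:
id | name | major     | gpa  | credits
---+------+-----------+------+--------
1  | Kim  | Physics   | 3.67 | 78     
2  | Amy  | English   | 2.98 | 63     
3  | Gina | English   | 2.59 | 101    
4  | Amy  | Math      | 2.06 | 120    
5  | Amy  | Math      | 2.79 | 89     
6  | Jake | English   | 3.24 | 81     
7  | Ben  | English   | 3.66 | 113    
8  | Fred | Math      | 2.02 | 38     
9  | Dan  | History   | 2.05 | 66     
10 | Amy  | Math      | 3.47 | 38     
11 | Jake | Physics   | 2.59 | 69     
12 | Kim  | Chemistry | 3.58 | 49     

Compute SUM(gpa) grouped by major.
SELECT major, SUM(gpa) as result
FROM students
GROUP BY major

Result:
  Chemistry: 3.58
  English: 12.47
  History: 2.05
  Math: 10.34
  Physics: 6.26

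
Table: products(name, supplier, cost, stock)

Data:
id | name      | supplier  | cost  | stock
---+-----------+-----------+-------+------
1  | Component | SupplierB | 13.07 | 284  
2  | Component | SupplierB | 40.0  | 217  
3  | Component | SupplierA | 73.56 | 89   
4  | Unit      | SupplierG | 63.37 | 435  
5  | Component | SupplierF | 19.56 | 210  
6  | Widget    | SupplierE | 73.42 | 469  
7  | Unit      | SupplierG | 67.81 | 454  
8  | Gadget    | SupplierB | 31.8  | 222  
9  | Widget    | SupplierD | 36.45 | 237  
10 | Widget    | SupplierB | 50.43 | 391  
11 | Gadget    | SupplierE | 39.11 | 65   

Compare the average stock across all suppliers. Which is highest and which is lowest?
SELECT supplier, AVG(stock)
FROM products
GROUP BY supplier
ORDER BY AVG(stock)

All groups:
  SupplierA: 89.00
  SupplierF: 210.00
  SupplierD: 237.00
  SupplierE: 267.00
  SupplierB: 278.50
  SupplierG: 444.50

Highest: SupplierG (444.50)
Lowest: SupplierA (89.00)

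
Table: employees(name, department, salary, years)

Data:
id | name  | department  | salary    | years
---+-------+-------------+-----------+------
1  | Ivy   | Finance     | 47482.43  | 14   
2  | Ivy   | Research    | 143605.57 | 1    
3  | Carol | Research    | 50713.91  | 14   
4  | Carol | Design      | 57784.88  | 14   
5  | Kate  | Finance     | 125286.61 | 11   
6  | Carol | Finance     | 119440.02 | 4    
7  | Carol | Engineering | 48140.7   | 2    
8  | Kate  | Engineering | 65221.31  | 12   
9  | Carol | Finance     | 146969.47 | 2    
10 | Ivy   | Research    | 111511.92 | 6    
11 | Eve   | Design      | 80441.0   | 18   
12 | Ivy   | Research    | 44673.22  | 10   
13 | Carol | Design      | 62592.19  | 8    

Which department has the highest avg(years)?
SELECT department, AVG(years) as val
FROM employees
GROUP BY department
ORDER BY val DESC
LIMIT 1

Result: Design with avg(years) = 13.33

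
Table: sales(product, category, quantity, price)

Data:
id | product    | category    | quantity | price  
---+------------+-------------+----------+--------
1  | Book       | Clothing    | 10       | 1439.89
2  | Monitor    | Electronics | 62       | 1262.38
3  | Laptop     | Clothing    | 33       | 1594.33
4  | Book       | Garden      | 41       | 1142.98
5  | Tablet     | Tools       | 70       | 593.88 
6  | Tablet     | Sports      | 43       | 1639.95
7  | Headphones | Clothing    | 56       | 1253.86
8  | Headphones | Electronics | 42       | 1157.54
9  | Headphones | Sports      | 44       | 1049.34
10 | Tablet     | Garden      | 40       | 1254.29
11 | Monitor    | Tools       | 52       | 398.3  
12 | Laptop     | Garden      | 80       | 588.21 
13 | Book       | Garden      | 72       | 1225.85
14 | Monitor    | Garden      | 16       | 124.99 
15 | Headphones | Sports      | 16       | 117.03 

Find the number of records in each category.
SELECT category, COUNT(*) as count
FROM sales
GROUP BY category

Result:
  Clothing: 3
  Electronics: 2
  Garden: 5
  Sports: 3
  Tools: 2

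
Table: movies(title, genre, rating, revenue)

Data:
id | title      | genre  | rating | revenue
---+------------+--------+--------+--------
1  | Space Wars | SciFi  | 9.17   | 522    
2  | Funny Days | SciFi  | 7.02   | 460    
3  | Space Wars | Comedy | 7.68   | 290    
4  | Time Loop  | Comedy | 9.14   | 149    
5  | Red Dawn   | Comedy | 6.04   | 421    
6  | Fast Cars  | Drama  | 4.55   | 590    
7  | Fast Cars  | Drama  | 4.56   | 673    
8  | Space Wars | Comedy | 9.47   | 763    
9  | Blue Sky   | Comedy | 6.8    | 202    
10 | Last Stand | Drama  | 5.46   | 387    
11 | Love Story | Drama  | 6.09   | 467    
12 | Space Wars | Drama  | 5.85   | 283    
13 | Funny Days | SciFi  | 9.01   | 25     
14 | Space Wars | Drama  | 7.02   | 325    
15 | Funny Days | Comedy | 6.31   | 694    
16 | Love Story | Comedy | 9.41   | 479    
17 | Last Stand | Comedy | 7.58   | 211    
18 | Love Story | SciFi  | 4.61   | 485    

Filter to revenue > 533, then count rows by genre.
SELECT genre, COUNT(*)
FROM movies
WHERE revenue > 533
GROUP BY genre

Note: WHERE filters rows before grouping.

Result:
  Comedy: 2
  Drama: 2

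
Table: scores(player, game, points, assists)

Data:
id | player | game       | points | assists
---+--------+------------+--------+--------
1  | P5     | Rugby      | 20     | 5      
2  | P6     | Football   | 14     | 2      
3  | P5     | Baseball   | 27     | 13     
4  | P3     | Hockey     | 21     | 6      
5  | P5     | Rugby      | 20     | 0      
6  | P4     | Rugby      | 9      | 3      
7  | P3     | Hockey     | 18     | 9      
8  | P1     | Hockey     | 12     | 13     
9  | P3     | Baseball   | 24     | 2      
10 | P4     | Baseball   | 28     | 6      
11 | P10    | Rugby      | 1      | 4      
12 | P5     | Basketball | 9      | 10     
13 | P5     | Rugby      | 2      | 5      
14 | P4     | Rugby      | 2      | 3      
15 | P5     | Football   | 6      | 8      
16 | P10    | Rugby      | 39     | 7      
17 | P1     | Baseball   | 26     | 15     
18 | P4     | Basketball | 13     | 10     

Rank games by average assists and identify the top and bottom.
SELECT game, AVG(assists)
FROM scores
GROUP BY game
ORDER BY AVG(assists)

All groups:
  Rugby: 3.86
  Football: 5.00
  Baseball: 9.00
  Hockey: 9.33
  Basketball: 10.00

Highest: Basketball (10.00)
Lowest: Rugby (3.86)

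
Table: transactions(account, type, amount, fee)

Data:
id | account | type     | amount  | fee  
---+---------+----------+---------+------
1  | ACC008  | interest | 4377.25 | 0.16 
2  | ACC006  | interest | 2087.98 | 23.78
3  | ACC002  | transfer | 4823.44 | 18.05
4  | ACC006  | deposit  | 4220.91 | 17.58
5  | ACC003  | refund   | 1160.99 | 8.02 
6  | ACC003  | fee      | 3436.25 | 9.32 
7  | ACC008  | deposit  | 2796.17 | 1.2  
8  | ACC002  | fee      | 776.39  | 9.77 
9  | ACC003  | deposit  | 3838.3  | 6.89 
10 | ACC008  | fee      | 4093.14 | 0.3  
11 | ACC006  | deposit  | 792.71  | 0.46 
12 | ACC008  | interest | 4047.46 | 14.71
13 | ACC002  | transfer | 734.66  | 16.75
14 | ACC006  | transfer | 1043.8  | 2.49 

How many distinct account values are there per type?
SELECT type, COUNT(DISTINCT account)
FROM transactions
GROUP BY type

Result:
  deposit: 3 distinct
  fee: 3 distinct
  interest: 2 distinct
  refund: 1 distinct
  transfer: 2 distinct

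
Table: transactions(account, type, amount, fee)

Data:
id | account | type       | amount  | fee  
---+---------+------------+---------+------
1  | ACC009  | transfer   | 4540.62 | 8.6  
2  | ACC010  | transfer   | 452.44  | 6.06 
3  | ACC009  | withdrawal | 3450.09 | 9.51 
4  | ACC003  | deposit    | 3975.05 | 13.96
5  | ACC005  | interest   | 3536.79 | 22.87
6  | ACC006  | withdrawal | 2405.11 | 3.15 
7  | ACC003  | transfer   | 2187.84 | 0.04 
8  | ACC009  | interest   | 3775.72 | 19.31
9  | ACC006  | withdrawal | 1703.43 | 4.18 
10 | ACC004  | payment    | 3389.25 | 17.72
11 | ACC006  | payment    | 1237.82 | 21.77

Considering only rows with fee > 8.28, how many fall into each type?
SELECT type, COUNT(*)
FROM transactions
WHERE fee > 8.28
GROUP BY type

Note: WHERE filters rows before grouping.

Result:
  deposit: 1
  interest: 2
  payment: 2
  transfer: 1
  withdrawal: 1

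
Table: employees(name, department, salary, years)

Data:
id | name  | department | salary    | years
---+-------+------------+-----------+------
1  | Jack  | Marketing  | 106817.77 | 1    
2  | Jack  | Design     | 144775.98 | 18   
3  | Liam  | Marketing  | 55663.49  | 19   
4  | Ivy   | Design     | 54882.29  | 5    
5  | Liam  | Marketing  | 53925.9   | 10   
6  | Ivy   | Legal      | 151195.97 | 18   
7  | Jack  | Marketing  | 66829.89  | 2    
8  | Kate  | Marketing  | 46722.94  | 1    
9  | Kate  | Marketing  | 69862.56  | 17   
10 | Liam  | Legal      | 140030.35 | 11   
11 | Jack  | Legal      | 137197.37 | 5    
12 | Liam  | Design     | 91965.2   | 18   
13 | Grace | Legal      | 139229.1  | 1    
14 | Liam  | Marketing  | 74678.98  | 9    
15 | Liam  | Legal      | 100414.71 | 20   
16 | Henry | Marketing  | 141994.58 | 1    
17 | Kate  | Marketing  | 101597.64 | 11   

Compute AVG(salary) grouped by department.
SELECT department, AVG(salary) as result
FROM employees
GROUP BY department

Result:
  Design: 97207.82
  Legal: 133613.50
  Marketing: 79788.19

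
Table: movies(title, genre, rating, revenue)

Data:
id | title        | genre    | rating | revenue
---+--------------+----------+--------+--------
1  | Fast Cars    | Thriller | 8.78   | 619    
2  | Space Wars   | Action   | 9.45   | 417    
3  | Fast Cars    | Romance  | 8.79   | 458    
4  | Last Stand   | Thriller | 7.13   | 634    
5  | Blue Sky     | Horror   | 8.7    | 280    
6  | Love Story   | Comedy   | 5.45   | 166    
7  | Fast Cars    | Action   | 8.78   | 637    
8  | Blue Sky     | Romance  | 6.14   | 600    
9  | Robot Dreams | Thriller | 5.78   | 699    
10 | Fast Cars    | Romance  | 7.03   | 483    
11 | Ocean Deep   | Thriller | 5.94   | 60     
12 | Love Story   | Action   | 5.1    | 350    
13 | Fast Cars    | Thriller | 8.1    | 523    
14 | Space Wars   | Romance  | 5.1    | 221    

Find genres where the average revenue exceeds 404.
SELECT genre, AVG(revenue)
FROM movies
GROUP BY genre
HAVING AVG(revenue) > 404

Result:
  Action: avg=468.00
  Romance: avg=440.50
  Thriller: avg=507.00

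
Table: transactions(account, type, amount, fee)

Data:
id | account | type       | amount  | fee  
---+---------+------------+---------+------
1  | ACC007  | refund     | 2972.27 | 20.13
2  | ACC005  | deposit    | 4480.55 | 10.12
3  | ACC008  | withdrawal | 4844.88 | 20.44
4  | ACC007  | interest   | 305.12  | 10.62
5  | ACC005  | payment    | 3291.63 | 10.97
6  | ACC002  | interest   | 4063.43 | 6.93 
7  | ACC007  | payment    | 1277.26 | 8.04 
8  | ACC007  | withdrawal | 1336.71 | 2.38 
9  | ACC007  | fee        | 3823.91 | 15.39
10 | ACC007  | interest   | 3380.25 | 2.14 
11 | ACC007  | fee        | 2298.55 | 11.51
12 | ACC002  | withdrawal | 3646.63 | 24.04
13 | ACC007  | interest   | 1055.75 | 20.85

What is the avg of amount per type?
SELECT type, AVG(amount) as result
FROM transactions
GROUP BY type

Result:
  deposit: 4480.55
  fee: 3061.23
  interest: 2201.14
  payment: 2284.45
  refund: 2972.27
  withdrawal: 3276.07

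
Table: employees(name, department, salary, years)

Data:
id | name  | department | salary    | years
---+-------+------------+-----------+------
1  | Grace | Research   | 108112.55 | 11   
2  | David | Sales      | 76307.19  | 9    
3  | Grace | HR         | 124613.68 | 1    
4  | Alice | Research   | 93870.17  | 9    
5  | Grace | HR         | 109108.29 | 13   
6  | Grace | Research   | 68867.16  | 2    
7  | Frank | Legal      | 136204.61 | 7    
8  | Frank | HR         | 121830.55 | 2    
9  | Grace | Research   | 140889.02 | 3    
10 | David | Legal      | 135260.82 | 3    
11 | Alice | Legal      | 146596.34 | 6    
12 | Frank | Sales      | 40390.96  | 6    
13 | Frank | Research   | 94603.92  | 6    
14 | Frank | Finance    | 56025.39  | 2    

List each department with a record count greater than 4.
SELECT department, COUNT(*) as cnt
FROM employees
GROUP BY department
HAVING COUNT(*) > 4

Result:
  Research: 5

Note: HAVING filters groups after aggregation, WHERE filters rows before.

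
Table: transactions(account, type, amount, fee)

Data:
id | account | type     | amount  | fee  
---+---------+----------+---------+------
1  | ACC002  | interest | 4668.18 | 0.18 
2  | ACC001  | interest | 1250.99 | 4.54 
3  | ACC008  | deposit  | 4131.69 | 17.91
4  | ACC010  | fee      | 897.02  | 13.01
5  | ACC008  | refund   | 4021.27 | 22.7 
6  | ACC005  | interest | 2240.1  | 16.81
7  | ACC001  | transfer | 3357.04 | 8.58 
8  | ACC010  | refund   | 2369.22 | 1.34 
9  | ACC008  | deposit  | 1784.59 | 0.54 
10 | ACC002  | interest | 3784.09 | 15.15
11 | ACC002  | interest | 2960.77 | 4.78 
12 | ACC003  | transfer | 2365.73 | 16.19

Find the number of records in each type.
SELECT type, COUNT(*) as count
FROM transactions
GROUP BY type

Result:
  deposit: 2
  fee: 1
  interest: 5
  refund: 2
  transfer: 2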